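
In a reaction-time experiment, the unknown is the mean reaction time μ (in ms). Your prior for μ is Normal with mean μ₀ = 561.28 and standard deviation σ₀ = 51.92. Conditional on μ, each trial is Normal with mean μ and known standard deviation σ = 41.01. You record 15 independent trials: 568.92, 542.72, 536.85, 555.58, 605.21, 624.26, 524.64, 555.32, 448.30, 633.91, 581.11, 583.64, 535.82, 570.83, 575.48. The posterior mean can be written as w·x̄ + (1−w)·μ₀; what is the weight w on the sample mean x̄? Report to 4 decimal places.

For Normal data with known variance σ², a Normal(μ₀, σ₀²) prior on μ is conjugate. Posterior precision = 1/σ₀² + n/σ²; posterior mean is the precision-weighted average of μ₀ and x̄.
σ₀² = 51.92² = 2695.6864, σ² = 41.01² = 1681.8201. Prior precision 1/σ₀² = 1/2695.6864; data precision n/σ² = 15/1681.8201.
w = (n/σ²)/(1/σ₀² + n/σ²) = n·σ₀²/(σ² + n·σ₀²) = 15·2695.6864/(1681.8201 + 15·2695.6864) = 40435.296/42117.1161 = 0.9601.

0.9601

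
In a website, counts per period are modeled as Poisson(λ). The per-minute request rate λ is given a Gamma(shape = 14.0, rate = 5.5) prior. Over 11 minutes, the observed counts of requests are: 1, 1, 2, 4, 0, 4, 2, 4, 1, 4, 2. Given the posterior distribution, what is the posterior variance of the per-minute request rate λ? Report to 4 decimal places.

With a Gamma(shape α, rate β) prior, the Poisson likelihood is conjugate: the posterior is Gamma(α + ΣXᵢ, β + n).
Sum of counts S = 25 over n = 11 minutes.
Posterior: Gamma(α+S, β+n) = Gamma(14.0+25, 5.5+11) = Gamma(39.0, 16.5).
Var = α/β² = 39.0/16.5² = 0.1433.

0.1433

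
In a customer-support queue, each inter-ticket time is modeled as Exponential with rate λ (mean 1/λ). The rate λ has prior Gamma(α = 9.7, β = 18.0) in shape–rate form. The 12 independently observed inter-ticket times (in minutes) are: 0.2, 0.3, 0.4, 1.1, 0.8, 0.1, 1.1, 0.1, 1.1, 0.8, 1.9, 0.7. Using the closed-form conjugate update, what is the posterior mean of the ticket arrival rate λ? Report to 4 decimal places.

0.8158

With a Gamma(shape α, rate β) prior on the exponential rate λ, the posterior after n observations with total T = Σxᵢ is Gamma(α+n, β+T).
Sum of observations T = 8.6 minutes; n = 12.
Posterior: Gamma(9.7+12, 18.0+8.6) = Gamma(21.7, 26.6).
Posterior mean of λ = α/β = 21.7/26.6 = 0.8158.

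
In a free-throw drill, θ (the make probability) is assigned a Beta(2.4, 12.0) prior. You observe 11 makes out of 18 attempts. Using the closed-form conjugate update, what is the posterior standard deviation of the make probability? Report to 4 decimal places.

0.0852

The Beta prior is conjugate to a Binomial/Bernoulli likelihood; the update adds successes to α and failures to β.
Posterior: Beta(α+k, β+n−k) = Beta(2.4+11, 12.0+7) = Beta(13.4, 19.0).
Var = αβ/((α+β)²(α+β+1)) = 13.4·19.0/(32.4²·33.4) = 0.00726143; SD = √0.00726143 = 0.0852.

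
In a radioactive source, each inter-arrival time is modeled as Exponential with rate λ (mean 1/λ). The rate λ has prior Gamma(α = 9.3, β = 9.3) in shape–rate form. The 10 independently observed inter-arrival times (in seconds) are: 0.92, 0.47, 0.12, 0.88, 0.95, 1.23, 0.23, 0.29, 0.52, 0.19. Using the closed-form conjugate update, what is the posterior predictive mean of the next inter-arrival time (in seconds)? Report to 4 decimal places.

0.8251

With a Gamma(shape α, rate β) prior on the exponential rate λ, the posterior after n observations with total T = Σxᵢ is Gamma(α+n, β+T).
Sum of observations T = 5.80 seconds; n = 10.
Posterior: Gamma(9.3+10, 9.3+5.80) = Gamma(19.3, 15.10).
The predictive distribution for the next observation is Lomax; its mean is β/(α−1) = 15.10/18.3 = 0.8251.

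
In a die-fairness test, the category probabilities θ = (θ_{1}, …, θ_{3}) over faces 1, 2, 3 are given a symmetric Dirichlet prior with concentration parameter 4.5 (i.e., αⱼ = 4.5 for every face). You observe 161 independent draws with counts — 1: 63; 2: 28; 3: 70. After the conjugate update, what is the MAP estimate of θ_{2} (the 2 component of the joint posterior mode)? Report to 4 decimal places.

The Dirichlet prior is conjugate to the Multinomial likelihood: each posterior αⱼ = prior αⱼ + observed count nⱼ.
Posterior concentration: (67.5, 32.5, 74.5), total = 174.5.
Joint mode component: (α_{2}−1)/(Σα−K) = 31.5/171.5 = 0.1837.

0.1837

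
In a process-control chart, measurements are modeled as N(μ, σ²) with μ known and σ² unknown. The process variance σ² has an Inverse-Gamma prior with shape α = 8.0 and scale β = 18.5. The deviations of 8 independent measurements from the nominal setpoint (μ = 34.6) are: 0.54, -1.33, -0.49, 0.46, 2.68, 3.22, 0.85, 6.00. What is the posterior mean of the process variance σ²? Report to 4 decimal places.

4.2630

With known mean μ and an Inverse-Gamma(α, β) prior on σ², the Normal likelihood is conjugate: posterior is Inv-Gamma(α + n/2, β + Σ(xᵢ−μ)²/2).
Σ(xᵢ−μ)² = (0.54)² + (-1.33)² + (-0.49)² + (0.46)² + (2.68)² + (3.22)² + (0.85)² + (6.00)² = 56.7855.
Posterior: Inv-Gamma(8.0 + 8/2, 18.5 + 56.7855/2) = Inv-Gamma(12.00, 46.89275).
E[σ²|data] = β/(α−1) = 46.89275/11.00 = 4.2630.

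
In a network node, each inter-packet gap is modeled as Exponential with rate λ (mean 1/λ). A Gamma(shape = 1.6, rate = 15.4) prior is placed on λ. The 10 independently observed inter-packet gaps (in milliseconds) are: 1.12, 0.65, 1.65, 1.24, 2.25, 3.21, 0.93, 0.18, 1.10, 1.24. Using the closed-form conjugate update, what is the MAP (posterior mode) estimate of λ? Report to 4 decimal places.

With a Gamma(shape α, rate β) prior on the exponential rate λ, the posterior after n observations with total T = Σxᵢ is Gamma(α+n, β+T).
Sum of observations T = 13.57 milliseconds; n = 10.
Posterior: Gamma(1.6+10, 15.4+13.57) = Gamma(11.6, 28.97).
Mode = (α−1)/β = 0.3659.

0.3659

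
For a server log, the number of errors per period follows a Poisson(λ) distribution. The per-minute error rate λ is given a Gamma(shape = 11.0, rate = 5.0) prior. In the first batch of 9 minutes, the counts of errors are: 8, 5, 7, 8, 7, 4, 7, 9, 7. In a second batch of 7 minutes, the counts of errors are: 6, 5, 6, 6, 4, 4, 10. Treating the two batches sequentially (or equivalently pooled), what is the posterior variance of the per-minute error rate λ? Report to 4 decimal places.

0.2585

With a Gamma(shape α, rate β) prior, the Poisson likelihood is conjugate: the posterior is Gamma(α + ΣXᵢ, β + n).
Batch 1: sum of counts S = 62 over n = 9 minutes.
After batch 1: Gamma(α+S, β+n) = Gamma(11.0+62, 5.0+9) = Gamma(73.0, 14.0).
Batch 2: sum of counts S = 41 over n = 7 minutes.
After batch 2: Gamma(α+S, β+n) = Gamma(73.0+41, 14.0+7) = Gamma(114.0, 21.0).
Var = α/β² = 114.0/21.0² = 0.2585.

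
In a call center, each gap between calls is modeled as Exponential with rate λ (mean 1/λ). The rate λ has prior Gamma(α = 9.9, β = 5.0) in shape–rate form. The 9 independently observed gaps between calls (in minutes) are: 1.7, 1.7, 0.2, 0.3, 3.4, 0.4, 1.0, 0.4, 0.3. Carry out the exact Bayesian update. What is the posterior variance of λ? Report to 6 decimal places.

0.091146

With a Gamma(shape α, rate β) prior on the exponential rate λ, the posterior after n observations with total T = Σxᵢ is Gamma(α+n, β+T).
Sum of observations T = 9.4 minutes; n = 9.
Posterior: Gamma(9.9+9, 5.0+9.4) = Gamma(18.9, 14.4).
Var = α/β² = 0.091146.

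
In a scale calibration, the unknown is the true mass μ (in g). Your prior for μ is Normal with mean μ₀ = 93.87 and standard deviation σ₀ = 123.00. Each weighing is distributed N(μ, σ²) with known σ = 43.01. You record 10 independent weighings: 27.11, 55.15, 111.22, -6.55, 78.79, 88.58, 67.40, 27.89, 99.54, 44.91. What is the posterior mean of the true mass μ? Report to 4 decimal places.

59.8203

For Normal data with known variance σ², a Normal(μ₀, σ₀²) prior on μ is conjugate. Posterior precision = 1/σ₀² + n/σ²; posterior mean is the precision-weighted average of μ₀ and x̄.
Σxᵢ = 27.11 + 55.15 + 111.22 + (-6.55) + 78.79 + 88.58 + 67.40 + 27.89 + 99.54 + 44.91 = 594.04, so n·x̄ = 594.04.
σ₀² = 123.00² = 15129, σ² = 43.01² = 1849.8601; σ² + n·σ₀² = 1849.8601 + 10·15129 = 153139.8601.
Posterior mean = (μ₀/σ₀² + n·x̄/σ²)/(1/σ₀² + n/σ²) = (σ²·μ₀ + σ₀²·n·x̄)/(σ² + n·σ₀²) = (1849.8601·93.87 + 15129·594.04)/153139.8601 = 9160877.527587/153139.8601 = 59.8203.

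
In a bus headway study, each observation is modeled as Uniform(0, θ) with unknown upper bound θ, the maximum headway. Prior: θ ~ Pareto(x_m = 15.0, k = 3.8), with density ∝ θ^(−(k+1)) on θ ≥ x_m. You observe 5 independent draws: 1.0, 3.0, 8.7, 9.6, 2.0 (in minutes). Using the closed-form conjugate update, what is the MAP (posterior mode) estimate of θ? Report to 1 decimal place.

A Pareto(scale x_m, shape k) prior on the upper bound θ of Uniform(0, θ) is conjugate: posterior is Pareto(max(x_m, max xᵢ), k + n).
Sample maximum = 9.6; prior scale x_m = 15.0 → posterior scale = max = 15.0.
Posterior shape = 3.8 + 5 = 8.8.
The Pareto density is decreasing on [x_m, ∞), so the mode is x_m = 15.0.

15.0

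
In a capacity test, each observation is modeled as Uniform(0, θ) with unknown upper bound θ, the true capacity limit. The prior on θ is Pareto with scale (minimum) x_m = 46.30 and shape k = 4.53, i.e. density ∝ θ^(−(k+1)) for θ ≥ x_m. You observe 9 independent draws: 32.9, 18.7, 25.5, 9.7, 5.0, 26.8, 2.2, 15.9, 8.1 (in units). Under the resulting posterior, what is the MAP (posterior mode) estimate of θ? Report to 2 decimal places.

46.30

A Pareto(scale x_m, shape k) prior on the upper bound θ of Uniform(0, θ) is conjugate: posterior is Pareto(max(x_m, max xᵢ), k + n).
Sample maximum = 32.9; prior scale x_m = 46.30 → posterior scale = max = 46.30.
Posterior shape = 4.53 + 9 = 13.53.
The Pareto density is decreasing on [x_m, ∞), so the mode is x_m = 46.30.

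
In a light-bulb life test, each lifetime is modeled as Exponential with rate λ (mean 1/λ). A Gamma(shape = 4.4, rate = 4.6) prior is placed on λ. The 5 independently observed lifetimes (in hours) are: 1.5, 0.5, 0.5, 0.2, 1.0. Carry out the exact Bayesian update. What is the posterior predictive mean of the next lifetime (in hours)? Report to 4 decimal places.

0.9881

With a Gamma(shape α, rate β) prior on the exponential rate λ, the posterior after n observations with total T = Σxᵢ is Gamma(α+n, β+T).
Sum of observations T = 3.7 hours; n = 5.
Posterior: Gamma(4.4+5, 4.6+3.7) = Gamma(9.4, 8.3).
The predictive distribution for the next observation is Lomax; its mean is β/(α−1) = 8.3/8.4 = 0.9881.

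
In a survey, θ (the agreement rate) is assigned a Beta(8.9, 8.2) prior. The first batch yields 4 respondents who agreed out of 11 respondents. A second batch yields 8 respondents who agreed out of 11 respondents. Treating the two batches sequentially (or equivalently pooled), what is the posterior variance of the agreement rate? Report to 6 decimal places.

The Beta prior is conjugate to a Binomial/Bernoulli likelihood; the update adds successes to α and failures to β.
After batch 1: Beta(8.9+4, 8.2+7) = Beta(12.9, 15.2).
After batch 2: Beta(12.9+8, 15.2+3) = Beta(20.9, 18.2).
Var = αβ/((α+β)²(α+β+1)) = 20.9·18.2/(39.1²·40.1) = 0.006205.

0.006205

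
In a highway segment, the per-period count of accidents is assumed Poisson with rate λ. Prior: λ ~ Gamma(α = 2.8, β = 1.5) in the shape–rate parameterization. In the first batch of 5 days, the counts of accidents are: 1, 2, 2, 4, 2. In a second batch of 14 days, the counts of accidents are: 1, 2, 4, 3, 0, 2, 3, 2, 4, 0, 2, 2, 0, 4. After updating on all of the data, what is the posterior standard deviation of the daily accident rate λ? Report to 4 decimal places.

With a Gamma(shape α, rate β) prior, the Poisson likelihood is conjugate: the posterior is Gamma(α + ΣXᵢ, β + n).
Batch 1: sum of counts S = 11 over n = 5 days.
After batch 1: Gamma(α+S, β+n) = Gamma(2.8+11, 1.5+5) = Gamma(13.8, 6.5).
Batch 2: sum of counts S = 29 over n = 14 days.
After batch 2: Gamma(α+S, β+n) = Gamma(13.8+29, 6.5+14) = Gamma(42.8, 20.5).
SD = √α/β = √42.8/20.5 = 0.3191.

0.3191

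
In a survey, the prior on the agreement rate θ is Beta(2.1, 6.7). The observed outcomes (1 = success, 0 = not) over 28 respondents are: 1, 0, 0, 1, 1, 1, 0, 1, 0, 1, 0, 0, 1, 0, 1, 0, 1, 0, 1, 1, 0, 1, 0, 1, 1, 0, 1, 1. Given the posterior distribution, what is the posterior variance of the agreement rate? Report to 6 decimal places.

0.006612

The Beta prior is conjugate to a Binomial/Bernoulli likelihood; the update adds successes to α and failures to β.
Posterior: Beta(α+k, β+n−k) = Beta(2.1+16, 6.7+12) = Beta(18.1, 18.7).
Var = αβ/((α+β)²(α+β+1)) = 18.1·18.7/(36.8²·37.8) = 0.006612.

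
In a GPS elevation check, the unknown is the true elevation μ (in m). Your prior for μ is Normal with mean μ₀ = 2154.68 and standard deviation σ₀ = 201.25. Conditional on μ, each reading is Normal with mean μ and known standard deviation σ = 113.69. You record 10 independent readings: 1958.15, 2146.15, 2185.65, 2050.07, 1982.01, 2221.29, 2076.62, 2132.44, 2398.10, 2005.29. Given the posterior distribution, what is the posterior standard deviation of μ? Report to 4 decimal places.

For Normal data with known variance σ², a Normal(μ₀, σ₀²) prior on μ is conjugate. Posterior precision = 1/σ₀² + n/σ²; posterior mean is the precision-weighted average of μ₀ and x̄.
σ₀² = 201.25² = 40501.5625, σ² = 113.69² = 12925.4161; σ² + n·σ₀² = 12925.4161 + 10·40501.5625 = 417941.0411.
Posterior precision = 1/σ₀² + n/σ² = 1/40501.5625 + 10/12925.4161 = (σ² + n·σ₀²)/(σ₀²σ²) = 417941.0411/(40501.5625·12925.4161); posterior variance σₙ² = σ₀²σ²/(σ² + n·σ₀²) = 40501.5625·12925.4161/417941.0411 = 1252.567938.
Posterior SD = √σₙ² = √(40501.5625·12925.4161/417941.0411) = 35.3916.

35.3916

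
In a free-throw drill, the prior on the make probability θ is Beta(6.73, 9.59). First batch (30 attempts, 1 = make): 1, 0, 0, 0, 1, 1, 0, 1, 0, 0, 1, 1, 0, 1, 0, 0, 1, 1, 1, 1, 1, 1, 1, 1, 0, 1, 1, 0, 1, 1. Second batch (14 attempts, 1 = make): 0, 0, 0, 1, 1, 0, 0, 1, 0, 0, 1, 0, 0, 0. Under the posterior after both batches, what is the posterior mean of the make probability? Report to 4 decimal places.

0.4929

The Beta prior is conjugate to a Binomial/Bernoulli likelihood; the update adds successes to α and failures to β.
After batch 1: Beta(6.73+19, 9.59+11) = Beta(25.73, 20.59).
After batch 2: Beta(25.73+4, 20.59+10) = Beta(29.73, 30.59).
Posterior mean = α/(α+β) = 29.73/60.32 = 0.4929.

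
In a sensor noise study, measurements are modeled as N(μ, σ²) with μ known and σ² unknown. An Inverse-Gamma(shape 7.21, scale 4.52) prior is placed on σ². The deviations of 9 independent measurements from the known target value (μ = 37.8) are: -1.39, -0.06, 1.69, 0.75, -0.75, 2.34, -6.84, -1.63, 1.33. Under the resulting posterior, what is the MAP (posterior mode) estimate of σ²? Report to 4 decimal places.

With known mean μ and an Inverse-Gamma(α, β) prior on σ², the Normal likelihood is conjugate: posterior is Inv-Gamma(α + n/2, β + Σ(xᵢ−μ)²/2).
Σ(xᵢ−μ)² = (-1.39)² + (-0.06)² + (1.69)² + (0.75)² + (-0.75)² + (2.34)² + (-6.84)² + (-1.63)² + (1.33)² = 62.6038.
Posterior: Inv-Gamma(7.21 + 9/2, 4.52 + 62.6038/2) = Inv-Gamma(11.71, 35.82190).
Mode = β/(α+1) = 35.82190/12.71 = 2.8184.

2.8184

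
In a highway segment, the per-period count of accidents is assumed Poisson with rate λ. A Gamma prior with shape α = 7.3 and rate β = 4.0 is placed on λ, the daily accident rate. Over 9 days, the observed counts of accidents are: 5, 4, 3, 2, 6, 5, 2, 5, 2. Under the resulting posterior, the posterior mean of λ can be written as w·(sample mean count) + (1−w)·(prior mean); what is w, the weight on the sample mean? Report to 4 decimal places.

With a Gamma(shape α, rate β) prior, the Poisson likelihood is conjugate: the posterior is Gamma(α + ΣXᵢ, β + n).
Posterior mean = (α₀+S)/(β₀+n) = [n/(β₀+n)]·(S/n) + [β₀/(β₀+n)]·(α₀/β₀), so only n and β₀ enter the weight.
Weight on data w = n/(β₀+n) = 9/(4.0+9) = 9/13.0 = 0.6923.

0.6923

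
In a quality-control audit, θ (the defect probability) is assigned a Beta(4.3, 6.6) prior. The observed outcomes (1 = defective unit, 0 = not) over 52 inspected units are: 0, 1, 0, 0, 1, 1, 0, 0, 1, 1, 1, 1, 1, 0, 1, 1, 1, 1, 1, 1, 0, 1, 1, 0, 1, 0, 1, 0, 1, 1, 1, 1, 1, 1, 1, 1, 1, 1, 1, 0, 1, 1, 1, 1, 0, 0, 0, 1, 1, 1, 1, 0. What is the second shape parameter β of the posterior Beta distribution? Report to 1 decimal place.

21.6

The Beta prior is conjugate to a Binomial/Bernoulli likelihood; the update adds successes to α and failures to β.
Posterior: Beta(α+k, β+n−k) = Beta(4.3+37, 6.6+15) = Beta(41.3, 21.6).
Posterior β = 21.6.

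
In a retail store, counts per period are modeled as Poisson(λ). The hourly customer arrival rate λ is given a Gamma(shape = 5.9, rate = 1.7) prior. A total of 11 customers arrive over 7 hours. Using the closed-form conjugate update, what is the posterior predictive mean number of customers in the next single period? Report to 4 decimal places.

1.9425

With a Gamma(shape α, rate β) prior, the Poisson likelihood is conjugate: the posterior is Gamma(α + ΣXᵢ, β + n).
Posterior: Gamma(α+S, β+n) = Gamma(5.9+11, 1.7+7) = Gamma(16.9, 8.7).
The predictive distribution for one future period is NegBinom with mean α/β = 1.9425.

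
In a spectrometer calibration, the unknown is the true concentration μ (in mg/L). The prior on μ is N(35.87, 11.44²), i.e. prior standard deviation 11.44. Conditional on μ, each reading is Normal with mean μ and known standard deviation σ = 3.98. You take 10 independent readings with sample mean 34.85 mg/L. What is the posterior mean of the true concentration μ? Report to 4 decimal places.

For Normal data with known variance σ², a Normal(μ₀, σ₀²) prior on μ is conjugate. Posterior precision = 1/σ₀² + n/σ²; posterior mean is the precision-weighted average of μ₀ and x̄.
n·x̄ = 10·34.85 = 348.5.
σ₀² = 11.44² = 130.8736, σ² = 3.98² = 15.8404; σ² + n·σ₀² = 15.8404 + 10·130.8736 = 1324.5764.
Posterior mean = (μ₀/σ₀² + n·x̄/σ²)/(1/σ₀² + n/σ²) = (σ²·μ₀ + σ₀²·n·x̄)/(σ² + n·σ₀²) = (15.8404·35.87 + 130.8736·348.5)/1324.5764 = 46177.644748/1324.5764 = 34.8622.

34.8622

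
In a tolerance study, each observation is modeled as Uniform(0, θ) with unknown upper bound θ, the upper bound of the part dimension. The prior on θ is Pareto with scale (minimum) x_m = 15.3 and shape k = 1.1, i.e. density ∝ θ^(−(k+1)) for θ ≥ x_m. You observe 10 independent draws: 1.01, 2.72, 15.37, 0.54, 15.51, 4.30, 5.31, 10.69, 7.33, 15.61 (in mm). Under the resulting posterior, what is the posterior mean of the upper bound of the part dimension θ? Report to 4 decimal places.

A Pareto(scale x_m, shape k) prior on the upper bound θ of Uniform(0, θ) is conjugate: posterior is Pareto(max(x_m, max xᵢ), k + n).
Sample maximum = 15.61; prior scale x_m = 15.3 → posterior scale = max = 15.61.
Posterior shape = 1.1 + 10 = 11.1.
E[θ|data] = k·x_m/(k−1) = 11.1·15.61/10.1 = 17.1555.

17.1555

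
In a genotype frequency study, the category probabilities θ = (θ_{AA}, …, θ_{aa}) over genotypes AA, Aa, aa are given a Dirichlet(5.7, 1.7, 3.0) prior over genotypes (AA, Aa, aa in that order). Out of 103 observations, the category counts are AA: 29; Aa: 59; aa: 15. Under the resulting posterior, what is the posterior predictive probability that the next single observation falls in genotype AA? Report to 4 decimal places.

The Dirichlet prior is conjugate to the Multinomial likelihood: each posterior αⱼ = prior αⱼ + observed count nⱼ.
Posterior concentration: (34.7, 60.7, 18.0), total = 113.4.
P(next = AA | data) = α_{AA}/Σα = 0.3060.

0.3060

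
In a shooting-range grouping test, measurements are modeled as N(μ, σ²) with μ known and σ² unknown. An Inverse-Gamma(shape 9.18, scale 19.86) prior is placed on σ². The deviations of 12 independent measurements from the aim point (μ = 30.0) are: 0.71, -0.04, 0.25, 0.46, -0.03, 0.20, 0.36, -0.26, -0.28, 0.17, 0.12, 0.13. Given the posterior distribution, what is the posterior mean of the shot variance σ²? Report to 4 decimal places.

1.4413

With known mean μ and an Inverse-Gamma(α, β) prior on σ², the Normal likelihood is conjugate: posterior is Inv-Gamma(α + n/2, β + Σ(xᵢ−μ)²/2).
Σ(xᵢ−μ)² = (0.71)² + (-0.04)² + (0.25)² + (0.46)² + (-0.03)² + (0.20)² + (0.36)² + (-0.26)² + (-0.28)² + (0.17)² + (0.12)² + (0.13)² = 1.1565.
Posterior: Inv-Gamma(9.18 + 12/2, 19.86 + 1.1565/2) = Inv-Gamma(15.18, 20.43825).
E[σ²|data] = β/(α−1) = 20.43825/14.18 = 1.4413.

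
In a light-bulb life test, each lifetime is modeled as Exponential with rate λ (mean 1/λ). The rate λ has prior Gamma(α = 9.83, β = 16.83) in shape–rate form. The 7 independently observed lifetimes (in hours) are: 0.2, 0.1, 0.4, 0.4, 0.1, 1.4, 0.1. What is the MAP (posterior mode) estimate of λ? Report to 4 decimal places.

0.8105

With a Gamma(shape α, rate β) prior on the exponential rate λ, the posterior after n observations with total T = Σxᵢ is Gamma(α+n, β+T).
Sum of observations T = 2.7 hours; n = 7.
Posterior: Gamma(9.83+7, 16.83+2.7) = Gamma(16.83, 19.53).
Mode = (α−1)/β = 0.8105.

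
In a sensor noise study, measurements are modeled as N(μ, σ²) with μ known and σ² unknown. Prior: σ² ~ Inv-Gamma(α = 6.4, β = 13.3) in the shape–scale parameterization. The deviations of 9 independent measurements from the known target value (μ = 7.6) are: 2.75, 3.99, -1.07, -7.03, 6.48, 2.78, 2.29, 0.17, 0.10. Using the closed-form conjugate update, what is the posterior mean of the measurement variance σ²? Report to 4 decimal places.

With known mean μ and an Inverse-Gamma(α, β) prior on σ², the Normal likelihood is conjugate: posterior is Inv-Gamma(α + n/2, β + Σ(xᵢ−μ)²/2).
Σ(xᵢ−μ)² = (2.75)² + (3.99)² + (-1.07)² + (-7.03)² + (6.48)² + (2.78)² + (2.29)² + (0.17)² + (0.10)² = 129.0502.
Posterior: Inv-Gamma(6.4 + 9/2, 13.3 + 129.0502/2) = Inv-Gamma(10.90, 77.82510).
E[σ²|data] = β/(α−1) = 77.82510/9.90 = 7.8611.

7.8611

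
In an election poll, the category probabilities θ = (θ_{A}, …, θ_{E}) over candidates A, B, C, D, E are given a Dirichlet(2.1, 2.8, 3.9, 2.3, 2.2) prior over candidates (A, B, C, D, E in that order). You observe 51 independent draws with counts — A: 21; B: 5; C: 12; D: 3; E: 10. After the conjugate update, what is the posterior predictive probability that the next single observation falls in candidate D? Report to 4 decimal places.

0.0824

The Dirichlet prior is conjugate to the Multinomial likelihood: each posterior αⱼ = prior αⱼ + observed count nⱼ.
Posterior concentration: (23.1, 7.8, 15.9, 5.3, 12.2), total = 64.3.
P(next = D | data) = α_{D}/Σα = 0.0824.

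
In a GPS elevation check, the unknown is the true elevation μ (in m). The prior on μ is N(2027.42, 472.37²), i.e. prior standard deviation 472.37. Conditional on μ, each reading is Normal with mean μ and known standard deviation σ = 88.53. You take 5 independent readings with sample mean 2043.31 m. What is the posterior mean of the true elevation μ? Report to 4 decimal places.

For Normal data with known variance σ², a Normal(μ₀, σ₀²) prior on μ is conjugate. Posterior precision = 1/σ₀² + n/σ²; posterior mean is the precision-weighted average of μ₀ and x̄.
n·x̄ = 5·2043.31 = 10216.55.
σ₀² = 472.37² = 223133.4169, σ² = 88.53² = 7837.5609; σ² + n·σ₀² = 7837.5609 + 5·223133.4169 = 1123504.6454.
Posterior mean = (μ₀/σ₀² + n·x̄/σ²)/(1/σ₀² + n/σ²) = (σ²·μ₀ + σ₀²·n·x̄)/(σ² + n·σ₀²) = (7837.5609·2027.42 + 223133.4169·10216.55)/1123504.6454 = 2295543738.149573/1123504.6454 = 2043.1992.

2043.1992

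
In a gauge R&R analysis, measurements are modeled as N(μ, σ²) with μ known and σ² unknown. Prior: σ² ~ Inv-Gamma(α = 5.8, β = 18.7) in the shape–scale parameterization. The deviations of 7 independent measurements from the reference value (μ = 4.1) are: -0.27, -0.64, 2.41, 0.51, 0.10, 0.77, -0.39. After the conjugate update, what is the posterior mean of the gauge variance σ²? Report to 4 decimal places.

With known mean μ and an Inverse-Gamma(α, β) prior on σ², the Normal likelihood is conjugate: posterior is Inv-Gamma(α + n/2, β + Σ(xᵢ−μ)²/2).
Σ(xᵢ−μ)² = (-0.27)² + (-0.64)² + (2.41)² + (0.51)² + (0.10)² + (0.77)² + (-0.39)² = 7.3057.
Posterior: Inv-Gamma(5.8 + 7/2, 18.7 + 7.3057/2) = Inv-Gamma(9.30, 22.35285).
E[σ²|data] = β/(α−1) = 22.35285/8.30 = 2.6931.

2.6931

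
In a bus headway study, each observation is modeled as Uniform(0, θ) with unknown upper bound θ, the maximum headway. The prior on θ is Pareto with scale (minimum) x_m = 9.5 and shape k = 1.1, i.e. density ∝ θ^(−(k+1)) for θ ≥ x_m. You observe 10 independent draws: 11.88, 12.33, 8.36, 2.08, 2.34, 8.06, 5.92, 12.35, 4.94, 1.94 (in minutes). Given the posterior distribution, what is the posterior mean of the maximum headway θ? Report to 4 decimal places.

13.5728

A Pareto(scale x_m, shape k) prior on the upper bound θ of Uniform(0, θ) is conjugate: posterior is Pareto(max(x_m, max xᵢ), k + n).
Sample maximum = 12.35; prior scale x_m = 9.5 → posterior scale = max = 12.35.
Posterior shape = 1.1 + 10 = 11.1.
E[θ|data] = k·x_m/(k−1) = 11.1·12.35/10.1 = 13.5728.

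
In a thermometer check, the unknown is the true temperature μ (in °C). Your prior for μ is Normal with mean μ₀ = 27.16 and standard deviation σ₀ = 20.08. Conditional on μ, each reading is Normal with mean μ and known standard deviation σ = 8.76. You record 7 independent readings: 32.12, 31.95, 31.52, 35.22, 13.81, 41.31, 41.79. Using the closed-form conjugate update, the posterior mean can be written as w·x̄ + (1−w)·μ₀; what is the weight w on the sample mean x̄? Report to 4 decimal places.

For Normal data with known variance σ², a Normal(μ₀, σ₀²) prior on μ is conjugate. Posterior precision = 1/σ₀² + n/σ²; posterior mean is the precision-weighted average of μ₀ and x̄.
σ₀² = 20.08² = 403.2064, σ² = 8.76² = 76.7376. Prior precision 1/σ₀² = 1/403.2064; data precision n/σ² = 7/76.7376.
w = (n/σ²)/(1/σ₀² + n/σ²) = n·σ₀²/(σ² + n·σ₀²) = 7·403.2064/(76.7376 + 7·403.2064) = 2822.4448/2899.1824 = 0.9735.

0.9735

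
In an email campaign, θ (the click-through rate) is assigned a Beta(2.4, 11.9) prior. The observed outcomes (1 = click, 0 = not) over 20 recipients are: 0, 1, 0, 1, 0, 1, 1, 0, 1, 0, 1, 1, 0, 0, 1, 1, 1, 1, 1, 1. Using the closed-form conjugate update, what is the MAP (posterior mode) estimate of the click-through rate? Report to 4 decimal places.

The Beta prior is conjugate to a Binomial/Bernoulli likelihood; the update adds successes to α and failures to β.
Posterior: Beta(α+k, β+n−k) = Beta(2.4+13, 11.9+7) = Beta(15.4, 18.9).
Mode of Beta(a,b) for a,b>1 is (a−1)/(a+b−2) = 14.4/32.3 = 0.4458.

0.4458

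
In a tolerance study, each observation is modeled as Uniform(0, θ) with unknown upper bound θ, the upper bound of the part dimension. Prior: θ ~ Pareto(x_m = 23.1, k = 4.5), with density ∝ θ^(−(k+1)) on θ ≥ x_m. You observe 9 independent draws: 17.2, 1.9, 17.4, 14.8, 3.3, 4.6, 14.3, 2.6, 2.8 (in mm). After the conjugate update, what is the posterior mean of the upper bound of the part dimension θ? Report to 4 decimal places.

24.9480

A Pareto(scale x_m, shape k) prior on the upper bound θ of Uniform(0, θ) is conjugate: posterior is Pareto(max(x_m, max xᵢ), k + n).
Sample maximum = 17.4; prior scale x_m = 23.1 → posterior scale = max = 23.1.
Posterior shape = 4.5 + 9 = 13.5.
E[θ|data] = k·x_m/(k−1) = 13.5·23.1/12.5 = 24.9480.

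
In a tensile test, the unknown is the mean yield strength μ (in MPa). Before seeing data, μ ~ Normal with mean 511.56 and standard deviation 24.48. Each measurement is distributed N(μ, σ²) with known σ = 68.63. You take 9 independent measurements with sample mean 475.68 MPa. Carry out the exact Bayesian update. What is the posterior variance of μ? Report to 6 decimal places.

For Normal data with known variance σ², a Normal(μ₀, σ₀²) prior on μ is conjugate. Posterior precision = 1/σ₀² + n/σ²; posterior mean is the precision-weighted average of μ₀ and x̄.
σ₀² = 24.48² = 599.2704, σ² = 68.63² = 4710.0769; σ² + n·σ₀² = 4710.0769 + 9·599.2704 = 10103.5105.
Posterior precision = 1/σ₀² + n/σ² = 1/599.2704 + 9/4710.0769 = (σ² + n·σ₀²)/(σ₀²σ²) = 10103.5105/(599.2704·4710.0769); posterior variance σₙ² = σ₀²σ²/(σ² + n·σ₀²) = 599.2704·4710.0769/10103.5105 = 279.369202.

279.369202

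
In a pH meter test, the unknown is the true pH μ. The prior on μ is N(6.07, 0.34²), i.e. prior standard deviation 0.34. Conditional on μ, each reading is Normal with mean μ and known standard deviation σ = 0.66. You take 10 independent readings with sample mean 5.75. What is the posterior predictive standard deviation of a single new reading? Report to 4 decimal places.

For Normal data with known variance σ², a Normal(μ₀, σ₀²) prior on μ is conjugate. Posterior precision = 1/σ₀² + n/σ²; posterior mean is the precision-weighted average of μ₀ and x̄.
σ₀² = 0.34² = 0.1156, σ² = 0.66² = 0.4356; σ² + n·σ₀² = 0.4356 + 10·0.1156 = 1.5916.
Posterior precision = 1/σ₀² + n/σ² = 1/0.1156 + 10/0.4356 = (σ² + n·σ₀²)/(σ₀²σ²) = 1.5916/(0.1156·0.4356); posterior variance σₙ² = σ₀²σ²/(σ² + n·σ₀²) = 0.1156·0.4356/1.5916 = 0.031638.
Predictive variance for one new observation = σₙ² + σ² = 0.1156·0.4356/1.5916 + 0.4356 = σ²·(σ₀² + 1.5916)/1.5916 = 0.4356·1.7072/1.5916 = 0.467238; SD = √(0.4356·1.7072/1.5916) = 0.6835.

0.6835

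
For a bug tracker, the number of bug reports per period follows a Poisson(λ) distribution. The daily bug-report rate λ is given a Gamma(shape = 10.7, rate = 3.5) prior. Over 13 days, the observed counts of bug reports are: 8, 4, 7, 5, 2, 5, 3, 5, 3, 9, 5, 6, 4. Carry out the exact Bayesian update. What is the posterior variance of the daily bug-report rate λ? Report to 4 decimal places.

With a Gamma(shape α, rate β) prior, the Poisson likelihood is conjugate: the posterior is Gamma(α + ΣXᵢ, β + n).
Sum of counts S = 66 over n = 13 days.
Posterior: Gamma(α+S, β+n) = Gamma(10.7+66, 3.5+13) = Gamma(76.7, 16.5).
Var = α/β² = 76.7/16.5² = 0.2817.

0.2817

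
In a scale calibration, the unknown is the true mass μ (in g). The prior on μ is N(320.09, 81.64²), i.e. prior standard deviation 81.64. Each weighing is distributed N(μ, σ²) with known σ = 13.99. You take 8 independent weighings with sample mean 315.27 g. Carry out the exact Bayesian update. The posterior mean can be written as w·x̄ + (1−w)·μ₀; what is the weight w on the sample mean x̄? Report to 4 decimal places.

For Normal data with known variance σ², a Normal(μ₀, σ₀²) prior on μ is conjugate. Posterior precision = 1/σ₀² + n/σ²; posterior mean is the precision-weighted average of μ₀ and x̄.
σ₀² = 81.64² = 6665.0896, σ² = 13.99² = 195.7201. Prior precision 1/σ₀² = 1/6665.0896; data precision n/σ² = 8/195.7201.
w = (n/σ²)/(1/σ₀² + n/σ²) = n·σ₀²/(σ² + n·σ₀²) = 8·6665.0896/(195.7201 + 8·6665.0896) = 53320.7168/53516.4369 = 0.9963.

0.9963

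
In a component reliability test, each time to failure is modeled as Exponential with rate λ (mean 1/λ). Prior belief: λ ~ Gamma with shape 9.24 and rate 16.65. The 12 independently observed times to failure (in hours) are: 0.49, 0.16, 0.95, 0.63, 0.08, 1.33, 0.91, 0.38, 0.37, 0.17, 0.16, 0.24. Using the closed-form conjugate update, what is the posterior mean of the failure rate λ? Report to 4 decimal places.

0.9432

With a Gamma(shape α, rate β) prior on the exponential rate λ, the posterior after n observations with total T = Σxᵢ is Gamma(α+n, β+T).
Sum of observations T = 5.87 hours; n = 12.
Posterior: Gamma(9.24+12, 16.65+5.87) = Gamma(21.24, 22.52).
Posterior mean of λ = α/β = 21.24/22.52 = 0.9432.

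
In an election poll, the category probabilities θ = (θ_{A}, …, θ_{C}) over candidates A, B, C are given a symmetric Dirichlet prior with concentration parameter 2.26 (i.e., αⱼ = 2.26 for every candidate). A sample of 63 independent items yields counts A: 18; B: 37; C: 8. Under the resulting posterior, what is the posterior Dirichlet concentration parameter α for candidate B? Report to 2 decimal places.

The Dirichlet prior is conjugate to the Multinomial likelihood: each posterior αⱼ = prior αⱼ + observed count nⱼ.
Posterior concentration: (20.26, 39.26, 10.26), total = 69.78.
α_{B} = 2.26 + 37 = 39.26.

39.26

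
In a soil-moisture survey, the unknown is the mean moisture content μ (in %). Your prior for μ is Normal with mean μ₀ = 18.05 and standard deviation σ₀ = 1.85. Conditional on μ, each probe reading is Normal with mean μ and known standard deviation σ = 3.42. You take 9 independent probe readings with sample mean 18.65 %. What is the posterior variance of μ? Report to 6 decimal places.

For Normal data with known variance σ², a Normal(μ₀, σ₀²) prior on μ is conjugate. Posterior precision = 1/σ₀² + n/σ²; posterior mean is the precision-weighted average of μ₀ and x̄.
σ₀² = 1.85² = 3.4225, σ² = 3.42² = 11.6964; σ² + n·σ₀² = 11.6964 + 9·3.4225 = 42.4989.
Posterior precision = 1/σ₀² + n/σ² = 1/3.4225 + 9/11.6964 = (σ² + n·σ₀²)/(σ₀²σ²) = 42.4989/(3.4225·11.6964); posterior variance σₙ² = σ₀²σ²/(σ² + n·σ₀²) = 3.4225·11.6964/42.4989 = 0.941929.

0.941929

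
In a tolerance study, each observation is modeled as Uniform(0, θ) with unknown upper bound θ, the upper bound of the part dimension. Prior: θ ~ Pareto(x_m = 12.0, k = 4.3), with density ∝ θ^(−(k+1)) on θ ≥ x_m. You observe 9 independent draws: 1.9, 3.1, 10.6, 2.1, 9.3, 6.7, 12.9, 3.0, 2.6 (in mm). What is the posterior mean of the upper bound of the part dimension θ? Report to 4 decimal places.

13.9488

A Pareto(scale x_m, shape k) prior on the upper bound θ of Uniform(0, θ) is conjugate: posterior is Pareto(max(x_m, max xᵢ), k + n).
Sample maximum = 12.9; prior scale x_m = 12.0 → posterior scale = max = 12.9.
Posterior shape = 4.3 + 9 = 13.3.
E[θ|data] = k·x_m/(k−1) = 13.3·12.9/12.3 = 13.9488.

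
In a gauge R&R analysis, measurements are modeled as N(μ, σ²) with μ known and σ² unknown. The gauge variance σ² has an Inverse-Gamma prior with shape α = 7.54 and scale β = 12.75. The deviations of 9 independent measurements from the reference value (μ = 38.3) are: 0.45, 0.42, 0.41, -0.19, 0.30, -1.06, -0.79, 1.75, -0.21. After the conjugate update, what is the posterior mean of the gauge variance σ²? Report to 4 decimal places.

With known mean μ and an Inverse-Gamma(α, β) prior on σ², the Normal likelihood is conjugate: posterior is Inv-Gamma(α + n/2, β + Σ(xᵢ−μ)²/2).
Σ(xᵢ−μ)² = (0.45)² + (0.42)² + (0.41)² + (-0.19)² + (0.30)² + (-1.06)² + (-0.79)² + (1.75)² + (-0.21)² = 5.5274.
Posterior: Inv-Gamma(7.54 + 9/2, 12.75 + 5.5274/2) = Inv-Gamma(12.04, 15.51370).
E[σ²|data] = β/(α−1) = 15.51370/11.04 = 1.4052.

1.4052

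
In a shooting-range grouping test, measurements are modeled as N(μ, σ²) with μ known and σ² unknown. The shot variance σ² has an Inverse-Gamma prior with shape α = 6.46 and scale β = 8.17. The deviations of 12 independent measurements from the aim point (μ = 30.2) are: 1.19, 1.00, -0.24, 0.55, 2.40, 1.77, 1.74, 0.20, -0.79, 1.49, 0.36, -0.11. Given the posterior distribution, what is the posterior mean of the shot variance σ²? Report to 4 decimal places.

1.4862

With known mean μ and an Inverse-Gamma(α, β) prior on σ², the Normal likelihood is conjugate: posterior is Inv-Gamma(α + n/2, β + Σ(xᵢ−μ)²/2).
Σ(xᵢ−μ)² = (1.19)² + (1.00)² + (-0.24)² + (0.55)² + (2.40)² + (1.77)² + (1.74)² + (0.20)² + (-0.79)² + (1.49)² + (0.36)² + (-0.11)² = 17.7226.
Posterior: Inv-Gamma(6.46 + 12/2, 8.17 + 17.7226/2) = Inv-Gamma(12.46, 17.03130).
E[σ²|data] = β/(α−1) = 17.03130/11.46 = 1.4862.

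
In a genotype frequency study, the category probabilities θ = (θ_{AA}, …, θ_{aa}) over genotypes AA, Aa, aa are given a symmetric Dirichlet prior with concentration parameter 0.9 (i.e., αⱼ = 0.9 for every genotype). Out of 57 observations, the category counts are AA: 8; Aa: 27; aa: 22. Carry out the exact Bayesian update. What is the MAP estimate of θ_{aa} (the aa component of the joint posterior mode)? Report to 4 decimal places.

0.3862

The Dirichlet prior is conjugate to the Multinomial likelihood: each posterior αⱼ = prior αⱼ + observed count nⱼ.
Posterior concentration: (8.9, 27.9, 22.9), total = 59.7.
Joint mode component: (α_{aa}−1)/(Σα−K) = 21.9/56.7 = 0.3862.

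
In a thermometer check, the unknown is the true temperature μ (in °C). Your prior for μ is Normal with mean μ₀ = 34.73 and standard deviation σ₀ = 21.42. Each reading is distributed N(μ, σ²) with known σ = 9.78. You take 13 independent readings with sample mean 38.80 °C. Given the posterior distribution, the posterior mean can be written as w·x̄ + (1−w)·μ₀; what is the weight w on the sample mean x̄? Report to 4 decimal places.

For Normal data with known variance σ², a Normal(μ₀, σ₀²) prior on μ is conjugate. Posterior precision = 1/σ₀² + n/σ²; posterior mean is the precision-weighted average of μ₀ and x̄.
σ₀² = 21.42² = 458.8164, σ² = 9.78² = 95.6484. Prior precision 1/σ₀² = 1/458.8164; data precision n/σ² = 13/95.6484.
w = (n/σ²)/(1/σ₀² + n/σ²) = n·σ₀²/(σ² + n·σ₀²) = 13·458.8164/(95.6484 + 13·458.8164) = 5964.6132/6060.2616 = 0.9842.

0.9842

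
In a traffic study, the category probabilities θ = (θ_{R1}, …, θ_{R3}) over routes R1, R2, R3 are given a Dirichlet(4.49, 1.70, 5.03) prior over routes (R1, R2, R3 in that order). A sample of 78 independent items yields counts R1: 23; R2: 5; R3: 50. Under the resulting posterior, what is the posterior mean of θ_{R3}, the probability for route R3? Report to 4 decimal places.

The Dirichlet prior is conjugate to the Multinomial likelihood: each posterior αⱼ = prior αⱼ + observed count nⱼ.
Posterior concentration: (27.49, 6.70, 55.03), total = 89.22.
E[θ_{R3}|data] = α_{R3}/Σα = 55.03/89.22 = 0.6168.

0.6168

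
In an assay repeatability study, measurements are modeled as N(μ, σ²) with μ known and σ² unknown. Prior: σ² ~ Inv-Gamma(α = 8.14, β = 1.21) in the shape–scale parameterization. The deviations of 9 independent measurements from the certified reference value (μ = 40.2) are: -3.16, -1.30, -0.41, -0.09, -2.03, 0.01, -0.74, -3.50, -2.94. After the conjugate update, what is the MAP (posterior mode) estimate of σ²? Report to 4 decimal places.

1.4602

With known mean μ and an Inverse-Gamma(α, β) prior on σ², the Normal likelihood is conjugate: posterior is Inv-Gamma(α + n/2, β + Σ(xᵢ−μ)²/2).
Σ(xᵢ−μ)² = (-3.16)² + (-1.30)² + (-0.41)² + (-0.09)² + (-2.03)² + (0.01)² + (-0.74)² + (-3.50)² + (-2.94)² = 37.4140.
Posterior: Inv-Gamma(8.14 + 9/2, 1.21 + 37.4140/2) = Inv-Gamma(12.64, 19.91700).
Mode = β/(α+1) = 19.91700/13.64 = 1.4602.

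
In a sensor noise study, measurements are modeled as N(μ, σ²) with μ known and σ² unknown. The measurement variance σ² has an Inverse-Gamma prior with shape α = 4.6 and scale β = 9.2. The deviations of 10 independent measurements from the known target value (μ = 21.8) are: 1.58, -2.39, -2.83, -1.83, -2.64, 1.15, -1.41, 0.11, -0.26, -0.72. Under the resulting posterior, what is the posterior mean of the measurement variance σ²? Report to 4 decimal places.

2.8398

With known mean μ and an Inverse-Gamma(α, β) prior on σ², the Normal likelihood is conjugate: posterior is Inv-Gamma(α + n/2, β + Σ(xᵢ−μ)²/2).
Σ(xᵢ−μ)² = (1.58)² + (-2.39)² + (-2.83)² + (-1.83)² + (-2.64)² + (1.15)² + (-1.41)² + (0.11)² + (-0.26)² + (-0.72)² = 30.4446.
Posterior: Inv-Gamma(4.6 + 10/2, 9.2 + 30.4446/2) = Inv-Gamma(9.60, 24.42230).
E[σ²|data] = β/(α−1) = 24.42230/8.60 = 2.8398.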